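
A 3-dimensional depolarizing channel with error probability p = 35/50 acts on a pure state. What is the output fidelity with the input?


F = (1-p) + p/d
= (1 - 0.7000) + 0.7000/3
= 0.3000 + 0.2333
= 0.5333

0.5333


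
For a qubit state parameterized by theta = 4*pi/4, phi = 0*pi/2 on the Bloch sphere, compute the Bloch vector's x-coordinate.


theta = 3.1416, phi = 0.0000
r_x = sin(theta)*cos(phi) = 0.0000 * 1.0000
r_x = 0.0000

0.0000


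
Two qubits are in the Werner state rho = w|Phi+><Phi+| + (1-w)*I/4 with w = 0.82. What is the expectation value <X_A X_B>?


|Phi+> = (|00> + |11>)/sqrt(2)
For the pure Bell state, <X_A X_B> = +1 (Bell-state Pauli correlator).
The maximally-mixed part I/4 has tr(I/4 * P tensor P) = 0 for any traceless Pauli P.
So <X_A X_B>_rho = w * (+1) + (1 - w) * 0
= 0.82 * (+1)
= 0.8200

0.8200


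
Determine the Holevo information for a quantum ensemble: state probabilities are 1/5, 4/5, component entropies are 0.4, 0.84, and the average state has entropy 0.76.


chi = S(rho) - sum_i p_i * S(rho_i)
Weighted entropy = 1/5 * 0.4 + 4/5 * 0.84
= 0.7520
chi = 0.76 - 0.7520
= 0.0080

0.0080


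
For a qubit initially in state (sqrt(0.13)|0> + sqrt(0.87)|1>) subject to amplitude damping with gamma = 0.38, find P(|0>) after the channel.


For amplitude damping with parameter gamma on state sqrt(a)|0> + sqrt(b)|1>:
alpha^2 = 0.13, beta^2 = 0.87
P(|0>) = alpha^2 + gamma * beta^2
= 0.13 + 0.38 * 0.87
= 0.13 + 0.3306
= 0.4606

0.4606


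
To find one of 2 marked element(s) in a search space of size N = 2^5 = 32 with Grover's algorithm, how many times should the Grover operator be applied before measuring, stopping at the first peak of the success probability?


After j Grover iterations the success probability is P(j) = sin^2((2j+1)*theta), where sin(theta) = sqrt(k/N).
N = 2^5 = 32, k = 2
sin(theta) = sqrt(k/N) = 0.25
theta = arcsin(sqrt(k/N)) = 0.2526802551 rad
P(j) reaches its first maximum when (2j+1)*theta is as close as possible to pi/2, i.e. j = round(pi/(4*theta) - 1/2).
pi/(4*theta) - 1/2 = 2.6083
(For comparison, the common estimate pi/4 * sqrt(N/k) = 3.1416; the exact maximiser is used here.)
Optimal iterations = 3

3


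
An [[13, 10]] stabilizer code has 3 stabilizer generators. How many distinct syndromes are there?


Each stabilizer generator gives a binary (+1 or -1) measurement outcome.
With 3 independent generators:
Total syndromes = 2^3
= 8

8


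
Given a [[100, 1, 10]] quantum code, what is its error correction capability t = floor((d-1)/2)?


Code parameters: [[100, 1, 10]], distance d = 10.
Number of correctable errors = floor((d-1)/2)
= floor((10 - 1)/2)
= floor(9/2)
= 4

4


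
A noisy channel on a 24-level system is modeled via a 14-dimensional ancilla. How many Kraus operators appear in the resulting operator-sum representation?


Tracing out the environment in an orthonormal basis {|i>_E} gives Kraus operators K_i = <i|_E U |0>_E.
Number of Kraus operators = dim(H_env) = d_env
= 14

14


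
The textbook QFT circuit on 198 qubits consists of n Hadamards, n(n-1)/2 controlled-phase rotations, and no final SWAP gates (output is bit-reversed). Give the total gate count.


Hadamard gates: 198
Controlled rotations: n*(n-1)/2 = 198*197/2 = 19503
SWAP gates: 0 (omitted)
Total = 198 + 19503
= 19701

19701


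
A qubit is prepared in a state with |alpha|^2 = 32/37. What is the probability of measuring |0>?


|alpha|^2 = 32/37 = 0.8649
|beta|^2 = 1 - 32/37 = 5/37 = 0.1351
P(|0>) = |alpha|^2 = 0.8649

0.8649


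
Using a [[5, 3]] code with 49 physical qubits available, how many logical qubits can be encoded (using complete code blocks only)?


Each code block uses 5 physical qubits for 3 logical qubit(s).
Number of complete blocks = floor(49 / 5) = 9
Logical qubits = 9 * 3
= 27

27


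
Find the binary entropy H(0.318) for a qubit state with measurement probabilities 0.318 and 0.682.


S = -p*log2(p) - (1-p)*log2(1-p)
p = 0.3180, 1-p = 0.6820
= -0.3180 * log2(0.3180) - 0.6820 * log2(0.6820)
= -(-0.5256) - (-0.3766)
= 0.9022

0.9022


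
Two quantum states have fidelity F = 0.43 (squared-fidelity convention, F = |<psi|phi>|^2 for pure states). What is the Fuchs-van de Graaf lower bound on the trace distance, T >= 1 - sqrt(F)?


Fuchs-van de Graaf (squared-fidelity convention): 1 - sqrt(F) <= T <= sqrt(1 - F).
Lower bound: T >= 1 - sqrt(F)
sqrt(F) = sqrt(0.43) = 0.6557
T >= 1 - 0.6557
T >= 0.3443

0.3443


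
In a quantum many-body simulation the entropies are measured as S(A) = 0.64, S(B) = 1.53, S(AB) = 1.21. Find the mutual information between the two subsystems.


I(A:B) = S(A) + S(B) - S(AB)
= 0.64 + 1.53 - 1.21
= 0.9600

0.9600


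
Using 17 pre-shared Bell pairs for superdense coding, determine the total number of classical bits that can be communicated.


Superdense coding allows 2 classical bits per shared entangled pair.
17 pair(s) -> 2 * 17 = 34 classical bits

34


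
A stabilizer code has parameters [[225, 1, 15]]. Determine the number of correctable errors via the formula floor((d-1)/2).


Code parameters: [[225, 1, 15]], distance d = 15.
Number of correctable errors = floor((d-1)/2)
= floor((15 - 1)/2)
= floor(14/2)
= 7

7


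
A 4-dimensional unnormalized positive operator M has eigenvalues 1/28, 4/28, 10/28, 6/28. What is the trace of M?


tr(M) = sum of eigenvalues
= 1/28 + 4/28 + 10/28 + 6/28
= 21/28
= 0.7500

0.7500


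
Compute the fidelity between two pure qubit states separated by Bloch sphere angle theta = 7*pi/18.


For states separated by angle theta on Bloch sphere:
F = cos^2(theta/2)
theta = 7*pi/18 = 1.2217
theta/2 = 0.6109
cos(theta/2) = 0.8192
F = 0.6710

0.6710


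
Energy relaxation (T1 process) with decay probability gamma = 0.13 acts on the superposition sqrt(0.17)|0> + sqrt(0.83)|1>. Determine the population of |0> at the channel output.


For amplitude damping with parameter gamma on state sqrt(a)|0> + sqrt(b)|1>:
alpha^2 = 0.17, beta^2 = 0.83
P(|0>) = alpha^2 + gamma * beta^2
= 0.17 + 0.13 * 0.83
= 0.17 + 0.1079
= 0.2779

0.2779


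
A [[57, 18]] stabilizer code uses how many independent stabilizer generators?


For an [[n,k]] stabilizer code:
Number of stabilizer generators = n - k
= 57 - 18
= 39

39


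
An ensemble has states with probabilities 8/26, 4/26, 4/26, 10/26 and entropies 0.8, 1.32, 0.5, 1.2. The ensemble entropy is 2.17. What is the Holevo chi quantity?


chi = S(rho) - sum_i p_i * S(rho_i)
Weighted entropy = 8/26 * 0.8 + 4/26 * 1.32 + 4/26 * 0.5 + 10/26 * 1.2
= 0.9877
chi = 2.17 - 0.9877
= 1.1823

1.1823


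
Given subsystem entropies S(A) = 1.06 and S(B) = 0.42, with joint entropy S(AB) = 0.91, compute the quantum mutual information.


I(A:B) = S(A) + S(B) - S(AB)
= 1.06 + 0.42 - 0.91
= 0.5700

0.5700


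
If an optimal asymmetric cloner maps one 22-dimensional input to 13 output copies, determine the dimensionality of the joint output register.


Output space = H^(tensor 13) where dim(H) = 22
dim = 22^13
= 484 (after 2 factors)
= 10648 (after 3 factors)
= 234256 (after 4 factors)
= 5153632 (after 5 factors)
= 113379904 (after 6 factors)
= 2494357888 (after 7 factors)
= 54875873536 (after 8 factors)
= 1207269217792 (after 9 factors)
= 26559922791424 (after 10 factors)
= 584318301411328 (after 11 factors)
= 12855002631049216 (after 12 factors)
= 282810057883082752 (after 13 factors)
= 282810057883082752

282810057883082752


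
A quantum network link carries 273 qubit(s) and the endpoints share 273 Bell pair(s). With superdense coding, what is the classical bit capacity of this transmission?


Superdense coding allows 2 classical bits per shared entangled pair.
273 pair(s) -> 2 * 273 = 546 classical bits

546


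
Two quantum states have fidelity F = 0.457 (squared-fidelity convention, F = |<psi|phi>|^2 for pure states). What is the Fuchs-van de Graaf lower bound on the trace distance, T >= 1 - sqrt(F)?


Fuchs-van de Graaf (squared-fidelity convention): 1 - sqrt(F) <= T <= sqrt(1 - F).
Lower bound: T >= 1 - sqrt(F)
sqrt(F) = sqrt(0.457) = 0.6760
T >= 1 - 0.6760
T >= 0.3240

0.3240


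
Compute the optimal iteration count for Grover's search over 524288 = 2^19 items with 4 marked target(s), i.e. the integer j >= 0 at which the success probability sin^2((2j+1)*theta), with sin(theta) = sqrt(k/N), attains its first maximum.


After j Grover iterations the success probability is P(j) = sin^2((2j+1)*theta), where sin(theta) = sqrt(k/N).
N = 2^19 = 524288, k = 4
sin(theta) = sqrt(k/N) = 0.002762135864
theta = arcsin(sqrt(k/N)) = 0.002762139376 rad
P(j) reaches its first maximum when (2j+1)*theta is as close as possible to pi/2, i.e. j = round(pi/(4*theta) - 1/2).
pi/(4*theta) - 1/2 = 283.8441
(For comparison, the common estimate pi/4 * sqrt(N/k) = 284.3445; the exact maximiser is used here.)
Optimal iterations = 284

284


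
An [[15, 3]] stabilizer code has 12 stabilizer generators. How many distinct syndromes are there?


Each stabilizer generator gives a binary (+1 or -1) measurement outcome.
With 12 independent generators:
Total syndromes = 2^12
= 4096

4096


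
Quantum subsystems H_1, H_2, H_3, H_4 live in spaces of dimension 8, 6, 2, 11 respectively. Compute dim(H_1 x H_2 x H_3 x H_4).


dim(H_1 x H_2 x H_3 x H_4) = 8 * 6 * 2 * 11
= 48 * 2 * 11
= 96 * 11
= 1056

1056


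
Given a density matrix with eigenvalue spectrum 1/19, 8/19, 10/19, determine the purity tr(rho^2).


tr(rho^2) = sum of eigenvalues squared
= (1/19)^2 + (8/19)^2 + (10/19)^2
= (1 + 64 + 100) / 361
= 165/361
= 0.4571

0.4571


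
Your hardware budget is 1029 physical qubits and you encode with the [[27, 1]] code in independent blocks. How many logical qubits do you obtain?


Each code block uses 27 physical qubits for 1 logical qubit(s).
Number of complete blocks = floor(1029 / 27) = 38
Logical qubits = 38 * 1
= 38

38


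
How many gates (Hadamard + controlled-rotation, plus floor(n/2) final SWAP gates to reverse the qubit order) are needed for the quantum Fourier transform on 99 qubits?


Hadamard gates: 99
Controlled rotations: n*(n-1)/2 = 99*98/2 = 4851
SWAP gates: floor(n/2) = floor(99/2) = 49
Total = 99 + 4851 + 49
= 4999

4999


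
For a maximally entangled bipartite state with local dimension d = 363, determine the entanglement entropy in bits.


For a maximally entangled state in d x d:
S = log2(d) = log2(363)
= 8.5038

8.5038


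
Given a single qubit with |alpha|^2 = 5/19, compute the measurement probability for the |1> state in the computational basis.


|alpha|^2 = 5/19 = 0.2632
|beta|^2 = 1 - 5/19 = 14/19 = 0.7368
P(|1>) = |beta|^2 = 0.7368

0.7368


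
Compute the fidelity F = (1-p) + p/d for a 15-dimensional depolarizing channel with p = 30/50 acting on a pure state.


F = (1-p) + p/d
= (1 - 0.6000) + 0.6000/15
= 0.4000 + 0.0400
= 0.4400

0.4400


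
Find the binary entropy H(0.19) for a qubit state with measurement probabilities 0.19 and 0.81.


S = -p*log2(p) - (1-p)*log2(1-p)
p = 0.1900, 1-p = 0.8100
= -0.1900 * log2(0.1900) - 0.8100 * log2(0.8100)
= -(-0.4552) - (-0.2462)
= 0.7015

0.7015


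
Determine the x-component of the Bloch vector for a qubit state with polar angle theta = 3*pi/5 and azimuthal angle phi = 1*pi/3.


theta = 1.8850, phi = 1.0472
r_x = sin(theta)*cos(phi) = 0.9511 * 0.5000
r_x = 0.4755

0.4755


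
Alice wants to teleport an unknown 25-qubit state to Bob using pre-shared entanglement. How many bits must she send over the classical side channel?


Quantum teleportation requires 2 classical bits per qubit teleported.
25 qubit(s) -> 2 * 25 = 50 classical bits

50


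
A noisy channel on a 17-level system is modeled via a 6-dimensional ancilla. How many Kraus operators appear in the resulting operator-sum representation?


Tracing out the environment in an orthonormal basis {|i>_E} gives Kraus operators K_i = <i|_E U |0>_E.
Number of Kraus operators = dim(H_env) = d_env
= 6

6


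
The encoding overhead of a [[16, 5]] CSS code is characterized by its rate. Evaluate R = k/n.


Code rate R = k/n
= 5/16
= 0.3125

0.3125


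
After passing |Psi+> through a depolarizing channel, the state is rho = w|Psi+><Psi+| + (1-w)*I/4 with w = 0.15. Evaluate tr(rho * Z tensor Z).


|Psi+> = (|01> + |10>)/sqrt(2)
For the pure Bell state, <Z_A Z_B> = -1 (Bell-state Pauli correlator).
The maximally-mixed part I/4 has tr(I/4 * P tensor P) = 0 for any traceless Pauli P.
So <Z_A Z_B>_rho = w * (-1) + (1 - w) * 0
= 0.15 * (-1)
= -0.1500

-0.1500


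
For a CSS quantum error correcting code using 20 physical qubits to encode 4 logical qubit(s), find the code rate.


Code rate R = k/n
= 4/20
= 0.2000

0.2000


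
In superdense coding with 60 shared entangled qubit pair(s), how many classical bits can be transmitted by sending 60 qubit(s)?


Superdense coding allows 2 classical bits per shared entangled pair.
60 pair(s) -> 2 * 60 = 120 classical bits

120


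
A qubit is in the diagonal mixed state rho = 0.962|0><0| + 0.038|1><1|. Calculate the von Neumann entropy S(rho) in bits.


S = -p*log2(p) - (1-p)*log2(1-p)
p = 0.9620, 1-p = 0.0380
= -0.9620 * log2(0.9620) - 0.0380 * log2(0.0380)
= -(-0.0538) - (-0.1793)
= 0.2330

0.2330


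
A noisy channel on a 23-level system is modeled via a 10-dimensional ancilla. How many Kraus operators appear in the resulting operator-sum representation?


Tracing out the environment in an orthonormal basis {|i>_E} gives Kraus operators K_i = <i|_E U |0>_E.
Number of Kraus operators = dim(H_env) = d_env
= 10

10


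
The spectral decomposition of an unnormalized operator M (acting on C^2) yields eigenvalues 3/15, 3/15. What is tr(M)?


tr(M) = sum of eigenvalues
= 3/15 + 3/15
= 6/15
= 0.4000

0.4000


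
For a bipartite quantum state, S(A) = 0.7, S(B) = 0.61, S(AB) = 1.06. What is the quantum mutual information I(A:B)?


I(A:B) = S(A) + S(B) - S(AB)
= 0.7 + 0.61 - 1.06
= 0.2500

0.2500


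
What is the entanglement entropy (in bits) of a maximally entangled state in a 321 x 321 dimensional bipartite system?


For a maximally entangled state in d x d:
S = log2(d) = log2(321)
= 8.3264

8.3264


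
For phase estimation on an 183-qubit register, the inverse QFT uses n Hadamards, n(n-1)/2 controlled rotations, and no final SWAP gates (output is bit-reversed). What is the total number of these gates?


Hadamard gates: 183
Controlled rotations: n*(n-1)/2 = 183*182/2 = 16653
SWAP gates: 0 (omitted)
Total = 183 + 16653
= 16836

16836


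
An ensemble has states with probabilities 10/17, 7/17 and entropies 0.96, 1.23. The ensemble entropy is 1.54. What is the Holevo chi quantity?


chi = S(rho) - sum_i p_i * S(rho_i)
Weighted entropy = 10/17 * 0.96 + 7/17 * 1.23
= 1.0712
chi = 1.54 - 1.0712
= 0.4688

0.4688


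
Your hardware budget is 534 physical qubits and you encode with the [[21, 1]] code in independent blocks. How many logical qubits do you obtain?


Each code block uses 21 physical qubits for 1 logical qubit(s).
Number of complete blocks = floor(534 / 21) = 25
Logical qubits = 25 * 1
= 25

25


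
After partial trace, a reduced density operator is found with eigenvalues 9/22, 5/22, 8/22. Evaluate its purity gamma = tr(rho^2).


tr(rho^2) = sum of eigenvalues squared
= (9/22)^2 + (5/22)^2 + (8/22)^2
= (81 + 25 + 64) / 484
= 170/484
= 0.3512

0.3512


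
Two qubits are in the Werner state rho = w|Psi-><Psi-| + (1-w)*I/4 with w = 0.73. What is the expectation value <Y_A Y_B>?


|Psi-> = (|01> - |10>)/sqrt(2)
For the pure Bell state, <Y_A Y_B> = -1 (Bell-state Pauli correlator).
The maximally-mixed part I/4 has tr(I/4 * P tensor P) = 0 for any traceless Pauli P.
So <Y_A Y_B>_rho = w * (-1) + (1 - w) * 0
= 0.73 * (-1)
= -0.7300

-0.7300


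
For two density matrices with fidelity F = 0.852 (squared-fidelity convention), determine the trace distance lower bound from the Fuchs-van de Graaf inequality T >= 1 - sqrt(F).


Fuchs-van de Graaf (squared-fidelity convention): 1 - sqrt(F) <= T <= sqrt(1 - F).
Lower bound: T >= 1 - sqrt(F)
sqrt(F) = sqrt(0.852) = 0.9230
T >= 1 - 0.9230
T >= 0.0770

0.0770


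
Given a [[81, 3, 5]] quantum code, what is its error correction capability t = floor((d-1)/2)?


Code parameters: [[81, 3, 5]], distance d = 5.
Number of correctable errors = floor((d-1)/2)
= floor((5 - 1)/2)
= floor(4/2)
= 2

2


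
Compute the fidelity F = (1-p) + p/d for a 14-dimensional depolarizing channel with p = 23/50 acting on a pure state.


F = (1-p) + p/d
= (1 - 0.4600) + 0.4600/14
= 0.5400 + 0.0329
= 0.5729

0.5729


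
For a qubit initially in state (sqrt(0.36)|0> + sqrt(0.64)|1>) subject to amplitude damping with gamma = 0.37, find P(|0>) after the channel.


For amplitude damping with parameter gamma on state sqrt(a)|0> + sqrt(b)|1>:
alpha^2 = 0.36, beta^2 = 0.64
P(|0>) = alpha^2 + gamma * beta^2
= 0.36 + 0.37 * 0.64
= 0.36 + 0.2368
= 0.5968

0.5968


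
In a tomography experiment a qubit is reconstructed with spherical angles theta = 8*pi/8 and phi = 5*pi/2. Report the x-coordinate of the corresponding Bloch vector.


theta = 3.1416, phi = 7.8540
r_x = sin(theta)*cos(phi) = 0.0000 * 0.0000
r_x = 0.0000

0.0000


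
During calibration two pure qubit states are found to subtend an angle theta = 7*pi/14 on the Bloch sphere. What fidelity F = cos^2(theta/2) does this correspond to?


For states separated by angle theta on Bloch sphere:
F = cos^2(theta/2)
theta = 7*pi/14 = 1.5708
theta/2 = 0.7854
cos(theta/2) = 0.7071
F = 0.5000

0.5000


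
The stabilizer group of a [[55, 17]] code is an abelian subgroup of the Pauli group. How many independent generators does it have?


For an [[n,k]] stabilizer code:
Number of stabilizer generators = n - k
= 55 - 17
= 38

38


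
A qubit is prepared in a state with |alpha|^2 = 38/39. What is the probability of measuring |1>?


|alpha|^2 = 38/39 = 0.9744
|beta|^2 = 1 - 38/39 = 1/39 = 0.0256
P(|1>) = |beta|^2 = 0.0256

0.0256


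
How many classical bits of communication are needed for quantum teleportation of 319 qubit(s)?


Quantum teleportation requires 2 classical bits per qubit teleported.
319 qubit(s) -> 2 * 319 = 638 classical bits

638


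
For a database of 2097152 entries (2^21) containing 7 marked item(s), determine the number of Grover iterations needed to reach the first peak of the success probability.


After j Grover iterations the success probability is P(j) = sin^2((2j+1)*theta), where sin(theta) = sqrt(k/N).
N = 2^21 = 2097152, k = 7
sin(theta) = sqrt(k/N) = 0.001826981146
theta = arcsin(sqrt(k/N)) = 0.001826982162 rad
P(j) reaches its first maximum when (2j+1)*theta is as close as possible to pi/2, i.e. j = round(pi/(4*theta) - 1/2).
pi/(4*theta) - 1/2 = 429.3882
(For comparison, the common estimate pi/4 * sqrt(N/k) = 429.8885; the exact maximiser is used here.)
Optimal iterations = 429

429


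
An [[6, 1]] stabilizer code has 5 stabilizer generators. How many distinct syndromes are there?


Each stabilizer generator gives a binary (+1 or -1) measurement outcome.
With 5 independent generators:
Total syndromes = 2^5
= 32

32


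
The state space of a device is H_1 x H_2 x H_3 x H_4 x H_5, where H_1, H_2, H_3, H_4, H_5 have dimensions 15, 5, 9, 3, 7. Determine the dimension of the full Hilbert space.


dim(H_1 x H_2 x H_3 x H_4 x H_5) = 15 * 5 * 9 * 3 * 7
= 75 * 9 * 3 * 7
= 675 * 3 * 7
= 2025 * 7
= 14175

14175


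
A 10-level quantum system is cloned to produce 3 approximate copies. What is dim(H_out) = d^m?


Output space = H^(tensor 3) where dim(H) = 10
dim = 10^3
= 100 (after 2 factors)
= 1000 (after 3 factors)
= 1000

1000


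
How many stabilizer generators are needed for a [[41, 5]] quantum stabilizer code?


For an [[n,k]] stabilizer code:
Number of stabilizer generators = n - k
= 41 - 5
= 36

36


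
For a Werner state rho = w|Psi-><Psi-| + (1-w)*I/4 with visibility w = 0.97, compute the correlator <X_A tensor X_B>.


|Psi-> = (|01> - |10>)/sqrt(2)
For the pure Bell state, <X_A X_B> = -1 (Bell-state Pauli correlator).
The maximally-mixed part I/4 has tr(I/4 * P tensor P) = 0 for any traceless Pauli P.
So <X_A X_B>_rho = w * (-1) + (1 - w) * 0
= 0.97 * (-1)
= -0.9700

-0.9700


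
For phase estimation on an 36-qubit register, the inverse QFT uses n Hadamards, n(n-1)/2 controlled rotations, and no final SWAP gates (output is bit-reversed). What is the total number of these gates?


Hadamard gates: 36
Controlled rotations: n*(n-1)/2 = 36*35/2 = 630
SWAP gates: 0 (omitted)
Total = 36 + 630
= 666

666


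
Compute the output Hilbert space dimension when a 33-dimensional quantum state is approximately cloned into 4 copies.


Output space = H^(tensor 4) where dim(H) = 33
dim = 33^4
= 1089 (after 2 factors)
= 35937 (after 3 factors)
= 1185921 (after 4 factors)
= 1185921

1185921


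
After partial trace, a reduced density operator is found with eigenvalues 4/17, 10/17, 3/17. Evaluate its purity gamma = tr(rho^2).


tr(rho^2) = sum of eigenvalues squared
= (4/17)^2 + (10/17)^2 + (3/17)^2
= (16 + 100 + 9) / 289
= 125/289
= 0.4325

0.4325


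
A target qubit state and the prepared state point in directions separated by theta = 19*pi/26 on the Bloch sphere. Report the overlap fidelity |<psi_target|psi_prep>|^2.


For states separated by angle theta on Bloch sphere:
F = cos^2(theta/2)
theta = 19*pi/26 = 2.2958
theta/2 = 1.1479
cos(theta/2) = 0.4104
F = 0.1684

0.1684


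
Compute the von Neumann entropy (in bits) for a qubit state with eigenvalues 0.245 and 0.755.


S = -p*log2(p) - (1-p)*log2(1-p)
p = 0.2450, 1-p = 0.7550
= -0.2450 * log2(0.2450) - 0.7550 * log2(0.7550)
= -(-0.4971) - (-0.3061)
= 0.8033

0.8033


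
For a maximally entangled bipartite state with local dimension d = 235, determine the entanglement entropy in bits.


For a maximally entangled state in d x d:
S = log2(d) = log2(235)
= 7.8765

7.8765


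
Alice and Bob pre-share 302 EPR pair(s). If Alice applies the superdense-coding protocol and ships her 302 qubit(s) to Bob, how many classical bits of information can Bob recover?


Superdense coding allows 2 classical bits per shared entangled pair.
302 pair(s) -> 2 * 302 = 604 classical bits

604


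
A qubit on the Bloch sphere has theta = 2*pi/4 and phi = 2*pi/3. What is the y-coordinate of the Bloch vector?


theta = 1.5708, phi = 2.0944
r_y = sin(theta)*sin(phi) = 1.0000 * 0.8660
r_y = 0.8660

0.8660


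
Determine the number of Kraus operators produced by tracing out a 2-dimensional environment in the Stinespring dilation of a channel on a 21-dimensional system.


Tracing out the environment in an orthonormal basis {|i>_E} gives Kraus operators K_i = <i|_E U |0>_E.
Number of Kraus operators = dim(H_env) = d_env
= 2

2


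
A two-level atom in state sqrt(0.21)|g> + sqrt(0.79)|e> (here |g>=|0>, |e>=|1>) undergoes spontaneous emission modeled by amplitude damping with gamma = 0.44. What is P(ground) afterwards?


For amplitude damping with parameter gamma on state sqrt(a)|0> + sqrt(b)|1>:
alpha^2 = 0.21, beta^2 = 0.79
P(|0>) = alpha^2 + gamma * beta^2
= 0.21 + 0.44 * 0.79
= 0.21 + 0.3476
= 0.5576

0.5576


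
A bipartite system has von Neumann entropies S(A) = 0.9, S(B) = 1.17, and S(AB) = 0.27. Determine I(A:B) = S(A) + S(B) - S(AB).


I(A:B) = S(A) + S(B) - S(AB)
= 0.9 + 1.17 - 0.27
= 1.8000

1.8000


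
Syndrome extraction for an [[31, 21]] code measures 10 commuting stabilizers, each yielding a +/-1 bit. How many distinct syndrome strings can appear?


Each stabilizer generator gives a binary (+1 or -1) measurement outcome.
With 10 independent generators:
Total syndromes = 2^10
= 1024

1024


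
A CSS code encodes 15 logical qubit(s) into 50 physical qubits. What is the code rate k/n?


Code rate R = k/n
= 15/50
= 0.3000

0.3000


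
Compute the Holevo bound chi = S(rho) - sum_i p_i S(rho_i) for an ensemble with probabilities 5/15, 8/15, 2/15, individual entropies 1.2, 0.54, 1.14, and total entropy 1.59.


chi = S(rho) - sum_i p_i * S(rho_i)
Weighted entropy = 5/15 * 1.2 + 8/15 * 0.54 + 2/15 * 1.14
= 0.8400
chi = 1.59 - 0.8400
= 0.7500

0.7500


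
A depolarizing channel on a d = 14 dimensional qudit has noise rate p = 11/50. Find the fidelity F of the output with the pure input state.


F = (1-p) + p/d
= (1 - 0.2200) + 0.2200/14
= 0.7800 + 0.0157
= 0.7957

0.7957


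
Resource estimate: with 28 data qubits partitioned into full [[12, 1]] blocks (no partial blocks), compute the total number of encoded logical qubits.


Each code block uses 12 physical qubits for 1 logical qubit(s).
Number of complete blocks = floor(28 / 12) = 2
Logical qubits = 2 * 1
= 2

2


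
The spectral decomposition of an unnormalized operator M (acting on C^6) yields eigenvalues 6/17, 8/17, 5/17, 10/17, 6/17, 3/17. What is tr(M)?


tr(M) = sum of eigenvalues
= 6/17 + 8/17 + 5/17 + 10/17 + 6/17 + 3/17
= 38/17
= 2.2353

2.2353


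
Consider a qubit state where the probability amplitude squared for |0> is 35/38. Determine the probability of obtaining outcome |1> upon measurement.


|alpha|^2 = 35/38 = 0.9211
|beta|^2 = 1 - 35/38 = 3/38 = 0.0789
P(|1>) = |beta|^2 = 0.0789

0.0789


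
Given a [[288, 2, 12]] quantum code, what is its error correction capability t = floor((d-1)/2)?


Code parameters: [[288, 2, 12]], distance d = 12.
Number of correctable errors = floor((d-1)/2)
= floor((12 - 1)/2)
= floor(11/2)
= 5

5


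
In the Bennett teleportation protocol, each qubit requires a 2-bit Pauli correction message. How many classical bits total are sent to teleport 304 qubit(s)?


Quantum teleportation requires 2 classical bits per qubit teleported.
304 qubit(s) -> 2 * 304 = 608 classical bits

608


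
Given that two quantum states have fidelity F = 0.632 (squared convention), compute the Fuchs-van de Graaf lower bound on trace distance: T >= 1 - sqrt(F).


Fuchs-van de Graaf (squared-fidelity convention): 1 - sqrt(F) <= T <= sqrt(1 - F).
Lower bound: T >= 1 - sqrt(F)
sqrt(F) = sqrt(0.632) = 0.7950
T >= 1 - 0.7950
T >= 0.2050

0.2050


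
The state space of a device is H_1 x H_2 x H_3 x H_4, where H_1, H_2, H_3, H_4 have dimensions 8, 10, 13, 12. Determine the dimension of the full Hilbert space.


dim(H_1 x H_2 x H_3 x H_4) = 8 * 10 * 13 * 12
= 80 * 13 * 12
= 1040 * 12
= 12480

12480


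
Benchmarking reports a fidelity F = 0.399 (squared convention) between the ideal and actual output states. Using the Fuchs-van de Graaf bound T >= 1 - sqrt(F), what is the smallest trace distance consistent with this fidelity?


Fuchs-van de Graaf (squared-fidelity convention): 1 - sqrt(F) <= T <= sqrt(1 - F).
Lower bound: T >= 1 - sqrt(F)
sqrt(F) = sqrt(0.399) = 0.6317
T >= 1 - 0.6317
T >= 0.3683

0.3683


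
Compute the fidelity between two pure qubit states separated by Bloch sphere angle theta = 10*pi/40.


For states separated by angle theta on Bloch sphere:
F = cos^2(theta/2)
theta = 10*pi/40 = 0.7854
theta/2 = 0.3927
cos(theta/2) = 0.9239
F = 0.8536

0.8536


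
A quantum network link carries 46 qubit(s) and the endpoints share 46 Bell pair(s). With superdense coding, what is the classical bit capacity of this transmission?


Superdense coding allows 2 classical bits per shared entangled pair.
46 pair(s) -> 2 * 46 = 92 classical bits

92


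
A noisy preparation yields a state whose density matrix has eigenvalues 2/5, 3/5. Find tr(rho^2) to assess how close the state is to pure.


tr(rho^2) = sum of eigenvalues squared
= (2/5)^2 + (3/5)^2
= (4 + 9) / 25
= 13/25
= 0.5200

0.5200


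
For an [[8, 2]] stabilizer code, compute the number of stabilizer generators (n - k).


For an [[n,k]] stabilizer code:
Number of stabilizer generators = n - k
= 8 - 2
= 6

6


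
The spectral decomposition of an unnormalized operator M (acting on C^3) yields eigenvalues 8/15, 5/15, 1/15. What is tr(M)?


tr(M) = sum of eigenvalues
= 8/15 + 5/15 + 1/15
= 14/15
= 0.9333

0.9333


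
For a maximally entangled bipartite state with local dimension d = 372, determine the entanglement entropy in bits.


For a maximally entangled state in d x d:
S = log2(d) = log2(372)
= 8.5392

8.5392


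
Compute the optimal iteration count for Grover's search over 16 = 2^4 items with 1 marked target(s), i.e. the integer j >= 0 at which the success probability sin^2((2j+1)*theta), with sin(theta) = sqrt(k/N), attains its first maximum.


After j Grover iterations the success probability is P(j) = sin^2((2j+1)*theta), where sin(theta) = sqrt(k/N).
N = 2^4 = 16, k = 1
sin(theta) = sqrt(k/N) = 0.25
theta = arcsin(sqrt(k/N)) = 0.2526802551 rad
P(j) reaches its first maximum when (2j+1)*theta is as close as possible to pi/2, i.e. j = round(pi/(4*theta) - 1/2).
pi/(4*theta) - 1/2 = 2.6083
(For comparison, the common estimate pi/4 * sqrt(N/k) = 3.1416; the exact maximiser is used here.)
Optimal iterations = 3

3


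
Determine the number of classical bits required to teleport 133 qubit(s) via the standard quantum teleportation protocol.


Quantum teleportation requires 2 classical bits per qubit teleported.
133 qubit(s) -> 2 * 133 = 266 classical bits

266


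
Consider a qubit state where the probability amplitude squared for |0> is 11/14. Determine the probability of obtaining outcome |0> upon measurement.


|alpha|^2 = 11/14 = 0.7857
|beta|^2 = 1 - 11/14 = 3/14 = 0.2143
P(|0>) = |alpha|^2 = 0.7857

0.7857


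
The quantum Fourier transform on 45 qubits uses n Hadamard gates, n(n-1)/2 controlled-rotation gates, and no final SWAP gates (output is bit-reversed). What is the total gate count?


Hadamard gates: 45
Controlled rotations: n*(n-1)/2 = 45*44/2 = 990
SWAP gates: 0 (omitted)
Total = 45 + 990
= 1035

1035


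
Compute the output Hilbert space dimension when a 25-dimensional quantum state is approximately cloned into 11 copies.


Output space = H^(tensor 11) where dim(H) = 25
dim = 25^11
= 625 (after 2 factors)
= 15625 (after 3 factors)
= 390625 (after 4 factors)
= 9765625 (after 5 factors)
= 244140625 (after 6 factors)
= 6103515625 (after 7 factors)
= 152587890625 (after 8 factors)
= 3814697265625 (after 9 factors)
= 95367431640625 (after 10 factors)
= 2384185791015625 (after 11 factors)
= 2384185791015625

2384185791015625


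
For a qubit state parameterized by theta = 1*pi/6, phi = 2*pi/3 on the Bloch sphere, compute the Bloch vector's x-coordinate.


theta = 0.5236, phi = 2.0944
r_x = sin(theta)*cos(phi) = 0.5000 * -0.5000
r_x = -0.2500

-0.2500


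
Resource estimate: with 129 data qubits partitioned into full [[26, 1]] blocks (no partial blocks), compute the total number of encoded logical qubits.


Each code block uses 26 physical qubits for 1 logical qubit(s).
Number of complete blocks = floor(129 / 26) = 4
Logical qubits = 4 * 1
= 4

4


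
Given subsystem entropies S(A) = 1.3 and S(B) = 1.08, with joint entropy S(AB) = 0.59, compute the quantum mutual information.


I(A:B) = S(A) + S(B) - S(AB)
= 1.3 + 1.08 - 0.59
= 1.7900

1.7900


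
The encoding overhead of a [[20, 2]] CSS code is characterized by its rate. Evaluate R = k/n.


Code rate R = k/n
= 2/20
= 0.1000

0.1000


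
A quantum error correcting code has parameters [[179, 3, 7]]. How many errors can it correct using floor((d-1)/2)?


Code parameters: [[179, 3, 7]], distance d = 7.
Number of correctable errors = floor((d-1)/2)
= floor((7 - 1)/2)
= floor(6/2)
= 3

3


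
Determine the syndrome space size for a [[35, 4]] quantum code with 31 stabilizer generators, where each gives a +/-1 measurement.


Each stabilizer generator gives a binary (+1 or -1) measurement outcome.
With 31 independent generators:
Total syndromes = 2^31
= 2147483648

2147483648


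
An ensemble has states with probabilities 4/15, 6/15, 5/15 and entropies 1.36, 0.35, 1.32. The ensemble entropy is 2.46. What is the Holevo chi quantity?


chi = S(rho) - sum_i p_i * S(rho_i)
Weighted entropy = 4/15 * 1.36 + 6/15 * 0.35 + 5/15 * 1.32
= 0.9427
chi = 2.46 - 0.9427
= 1.5173

1.5173


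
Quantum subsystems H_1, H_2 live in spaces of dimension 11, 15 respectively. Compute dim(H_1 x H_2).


dim(H_1 x H_2) = 11 * 15
= 165

165


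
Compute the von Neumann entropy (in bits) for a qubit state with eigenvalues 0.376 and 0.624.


S = -p*log2(p) - (1-p)*log2(1-p)
p = 0.3760, 1-p = 0.6240
= -0.3760 * log2(0.3760) - 0.6240 * log2(0.6240)
= -(-0.5306) - (-0.4246)
= 0.9552

0.9552


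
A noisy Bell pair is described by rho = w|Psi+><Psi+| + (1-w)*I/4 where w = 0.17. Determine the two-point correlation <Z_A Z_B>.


|Psi+> = (|01> + |10>)/sqrt(2)
For the pure Bell state, <Z_A Z_B> = -1 (Bell-state Pauli correlator).
The maximally-mixed part I/4 has tr(I/4 * P tensor P) = 0 for any traceless Pauli P.
So <Z_A Z_B>_rho = w * (-1) + (1 - w) * 0
= 0.17 * (-1)
= -0.1700

-0.1700


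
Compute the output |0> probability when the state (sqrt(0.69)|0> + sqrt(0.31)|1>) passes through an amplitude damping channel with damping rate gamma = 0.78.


For amplitude damping with parameter gamma on state sqrt(a)|0> + sqrt(b)|1>:
alpha^2 = 0.69, beta^2 = 0.31
P(|0>) = alpha^2 + gamma * beta^2
= 0.69 + 0.78 * 0.31
= 0.69 + 0.2418
= 0.9318

0.9318


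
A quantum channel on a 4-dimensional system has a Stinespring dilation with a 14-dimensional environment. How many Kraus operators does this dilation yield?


Tracing out the environment in an orthonormal basis {|i>_E} gives Kraus operators K_i = <i|_E U |0>_E.
Number of Kraus operators = dim(H_env) = d_env
= 14

14


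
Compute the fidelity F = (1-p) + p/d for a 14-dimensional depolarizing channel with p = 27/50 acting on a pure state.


F = (1-p) + p/d
= (1 - 0.5400) + 0.5400/14
= 0.4600 + 0.0386
= 0.4986

0.4986


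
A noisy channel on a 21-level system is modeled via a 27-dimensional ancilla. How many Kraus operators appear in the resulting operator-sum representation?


Tracing out the environment in an orthonormal basis {|i>_E} gives Kraus operators K_i = <i|_E U |0>_E.
Number of Kraus operators = dim(H_env) = d_env
= 27

27


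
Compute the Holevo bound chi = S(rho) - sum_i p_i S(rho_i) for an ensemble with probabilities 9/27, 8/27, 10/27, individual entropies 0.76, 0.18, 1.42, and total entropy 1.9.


chi = S(rho) - sum_i p_i * S(rho_i)
Weighted entropy = 9/27 * 0.76 + 8/27 * 0.18 + 10/27 * 1.42
= 0.8326
chi = 1.9 - 0.8326
= 1.0674

1.0674


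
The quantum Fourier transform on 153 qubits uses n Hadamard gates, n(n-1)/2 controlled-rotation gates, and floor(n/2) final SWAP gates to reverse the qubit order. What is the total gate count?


Hadamard gates: 153
Controlled rotations: n*(n-1)/2 = 153*152/2 = 11628
SWAP gates: floor(n/2) = floor(153/2) = 76
Total = 153 + 11628 + 76
= 11857

11857


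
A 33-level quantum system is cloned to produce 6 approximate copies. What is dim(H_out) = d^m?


Output space = H^(tensor 6) where dim(H) = 33
dim = 33^6
= 1089 (after 2 factors)
= 35937 (after 3 factors)
= 1185921 (after 4 factors)
= 39135393 (after 5 factors)
= 1291467969 (after 6 factors)
= 1291467969

1291467969


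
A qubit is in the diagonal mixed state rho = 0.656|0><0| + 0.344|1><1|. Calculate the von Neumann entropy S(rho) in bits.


S = -p*log2(p) - (1-p)*log2(1-p)
p = 0.6560, 1-p = 0.3440
= -0.6560 * log2(0.6560) - 0.3440 * log2(0.3440)
= -(-0.3990) - (-0.5296)
= 0.9286

0.9286


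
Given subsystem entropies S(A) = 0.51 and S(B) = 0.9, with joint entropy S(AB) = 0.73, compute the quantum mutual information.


I(A:B) = S(A) + S(B) - S(AB)
= 0.51 + 0.9 - 0.73
= 0.6800

0.6800


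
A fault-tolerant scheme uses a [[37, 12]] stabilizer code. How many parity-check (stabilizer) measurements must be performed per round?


For an [[n,k]] stabilizer code:
Number of stabilizer generators = n - k
= 37 - 12
= 25

25


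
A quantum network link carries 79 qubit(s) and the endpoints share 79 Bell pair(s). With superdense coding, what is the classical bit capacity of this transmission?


Superdense coding allows 2 classical bits per shared entangled pair.
79 pair(s) -> 2 * 79 = 158 classical bits

158


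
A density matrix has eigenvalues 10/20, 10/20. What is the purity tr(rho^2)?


tr(rho^2) = sum of eigenvalues squared
= (10/20)^2 + (10/20)^2
= (100 + 100) / 400
= 200/400
= 0.5000

0.5000


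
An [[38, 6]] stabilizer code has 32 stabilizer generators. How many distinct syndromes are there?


Each stabilizer generator gives a binary (+1 or -1) measurement outcome.
With 32 independent generators:
Total syndromes = 2^32
= 4294967296

4294967296


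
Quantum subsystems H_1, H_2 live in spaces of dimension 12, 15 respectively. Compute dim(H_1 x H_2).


dim(H_1 x H_2) = 12 * 15
= 180

180


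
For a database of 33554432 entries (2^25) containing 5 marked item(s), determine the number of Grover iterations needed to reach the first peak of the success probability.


After j Grover iterations the success probability is P(j) = sin^2((2j+1)*theta), where sin(theta) = sqrt(k/N).
N = 2^25 = 33554432, k = 5
sin(theta) = sqrt(k/N) = 0.0003860202222
theta = arcsin(sqrt(k/N)) = 0.0003860202318 rad
P(j) reaches its first maximum when (2j+1)*theta is as close as possible to pi/2, i.e. j = round(pi/(4*theta) - 1/2).
pi/(4*theta) - 1/2 = 2034.1036
(For comparison, the common estimate pi/4 * sqrt(N/k) = 2034.6037; the exact maximiser is used here.)
Optimal iterations = 2034

2034


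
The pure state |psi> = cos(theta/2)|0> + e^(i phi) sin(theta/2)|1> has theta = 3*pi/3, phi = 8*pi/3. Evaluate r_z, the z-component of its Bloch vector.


theta = 3.1416, phi = 8.3776
r_z = cos(theta) = -1.0000

-1.0000


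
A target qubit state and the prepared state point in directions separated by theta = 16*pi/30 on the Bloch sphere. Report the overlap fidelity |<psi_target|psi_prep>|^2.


For states separated by angle theta on Bloch sphere:
F = cos^2(theta/2)
theta = 16*pi/30 = 1.6755
theta/2 = 0.8378
cos(theta/2) = 0.6691
F = 0.4477

0.4477


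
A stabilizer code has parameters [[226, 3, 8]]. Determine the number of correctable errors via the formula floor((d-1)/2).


Code parameters: [[226, 3, 8]], distance d = 8.
Number of correctable errors = floor((d-1)/2)
= floor((8 - 1)/2)
= floor(7/2)
= 3

3


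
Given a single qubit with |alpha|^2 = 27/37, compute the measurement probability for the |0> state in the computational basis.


|alpha|^2 = 27/37 = 0.7297
|beta|^2 = 1 - 27/37 = 10/37 = 0.2703
P(|0>) = |alpha|^2 = 0.7297

0.7297


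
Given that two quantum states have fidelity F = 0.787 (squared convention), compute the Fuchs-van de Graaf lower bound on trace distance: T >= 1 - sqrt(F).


Fuchs-van de Graaf (squared-fidelity convention): 1 - sqrt(F) <= T <= sqrt(1 - F).
Lower bound: T >= 1 - sqrt(F)
sqrt(F) = sqrt(0.787) = 0.8871
T >= 1 - 0.8871
T >= 0.1129

0.1129


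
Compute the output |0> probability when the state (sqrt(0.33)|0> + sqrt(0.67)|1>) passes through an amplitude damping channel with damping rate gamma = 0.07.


For amplitude damping with parameter gamma on state sqrt(a)|0> + sqrt(b)|1>:
alpha^2 = 0.33, beta^2 = 0.67
P(|0>) = alpha^2 + gamma * beta^2
= 0.33 + 0.07 * 0.67
= 0.33 + 0.0469
= 0.3769

0.3769


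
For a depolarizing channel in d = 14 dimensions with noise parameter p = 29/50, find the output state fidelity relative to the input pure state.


F = (1-p) + p/d
= (1 - 0.5800) + 0.5800/14
= 0.4200 + 0.0414
= 0.4614

0.4614


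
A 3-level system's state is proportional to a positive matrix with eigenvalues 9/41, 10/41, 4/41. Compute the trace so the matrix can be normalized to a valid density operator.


tr(M) = sum of eigenvalues
= 9/41 + 10/41 + 4/41
= 23/41
= 0.5610

0.5610


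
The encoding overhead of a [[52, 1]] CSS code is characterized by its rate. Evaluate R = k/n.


Code rate R = k/n
= 1/52
= 0.0192

0.0192


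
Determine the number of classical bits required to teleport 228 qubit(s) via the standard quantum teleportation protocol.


Quantum teleportation requires 2 classical bits per qubit teleported.
228 qubit(s) -> 2 * 228 = 456 classical bits

456
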